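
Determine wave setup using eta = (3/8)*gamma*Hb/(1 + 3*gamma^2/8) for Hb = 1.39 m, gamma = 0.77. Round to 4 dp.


eta = (3/8) * gamma * Hb / (1 + 3*gamma^2/8)
Numerator = (3/8) * 0.77 * 1.39 = 0.401362
Denominator = 1 + 3*0.77^2/8 = 1 + 0.222338 = 1.222338
eta = 0.401362 / 1.222338
eta = 0.3284 m

0.3284


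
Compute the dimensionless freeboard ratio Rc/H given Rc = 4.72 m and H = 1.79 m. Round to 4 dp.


Relative freeboard = Rc / H
= 4.72 / 1.79
= 2.6369

2.6369


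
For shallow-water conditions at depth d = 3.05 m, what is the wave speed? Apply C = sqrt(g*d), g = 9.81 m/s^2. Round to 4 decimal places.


Using the shallow-water approximation:
C = sqrt(g * d) = sqrt(9.81 * 3.05)
C = sqrt(29.9205)
C = 5.4700 m/s

5.4700


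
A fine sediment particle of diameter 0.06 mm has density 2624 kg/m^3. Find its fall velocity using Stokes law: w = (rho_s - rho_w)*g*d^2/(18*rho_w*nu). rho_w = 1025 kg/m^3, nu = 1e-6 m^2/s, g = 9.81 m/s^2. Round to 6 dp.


w = (rho_s - rho_w) * g * d^2 / (18 * rho_w * nu)
d = 0.06 mm = 0.000060 m
rho_s - rho_w = 2624 - 1025 = 1599
Numerator = 1599 * 9.81 * (0.000060)^2 = 0.000056470284
Denominator = 18 * 1025 * 1e-6 = 0.018450
w = 0.003061 m/s

0.003061


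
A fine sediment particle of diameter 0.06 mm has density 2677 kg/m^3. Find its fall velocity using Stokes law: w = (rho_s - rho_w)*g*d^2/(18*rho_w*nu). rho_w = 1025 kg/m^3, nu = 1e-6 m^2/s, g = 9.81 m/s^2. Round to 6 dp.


w = (rho_s - rho_w) * g * d^2 / (18 * rho_w * nu)
d = 0.06 mm = 0.000060 m
rho_s - rho_w = 2677 - 1025 = 1652
Numerator = 1652 * 9.81 * (0.000060)^2 = 0.000058342032
Denominator = 18 * 1025 * 1e-6 = 0.018450
w = 0.003162 m/s

0.003162


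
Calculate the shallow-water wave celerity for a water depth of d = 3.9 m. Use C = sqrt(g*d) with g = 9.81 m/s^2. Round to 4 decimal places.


Using the shallow-water approximation:
C = sqrt(g * d) = sqrt(9.81 * 3.9)
C = sqrt(38.2590)
C = 6.1854 m/s

6.1854


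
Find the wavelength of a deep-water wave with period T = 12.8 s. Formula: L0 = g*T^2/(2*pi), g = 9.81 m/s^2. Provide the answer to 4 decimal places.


L0 = g * T^2 / (2 * pi)
L0 = 9.81 * 12.8^2 / (2 * pi)
L0 = 9.81 * 163.8400 / 6.28319
L0 = 1607.2704 / 6.28319
L0 = 255.8050 m

255.8050


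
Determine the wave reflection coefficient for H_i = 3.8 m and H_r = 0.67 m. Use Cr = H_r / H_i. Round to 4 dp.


Cr = H_r / H_i
Cr = 0.67 / 3.8
Cr = 0.1763

0.1763


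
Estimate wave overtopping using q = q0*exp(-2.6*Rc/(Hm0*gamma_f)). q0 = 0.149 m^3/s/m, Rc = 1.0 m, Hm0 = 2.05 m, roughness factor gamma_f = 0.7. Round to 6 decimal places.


q = q0 * exp(-2.6 * Rc / (Hm0 * gamma_f))
Exponent = -2.6 * 1.0 / (2.05 * 0.7)
= -2.6 * 1.0 / 1.4350
= -1.811847
exp(-1.811847) = 0.163352
q = 0.149 * 0.163352
q = 0.024339 m^3/s/m

0.024339


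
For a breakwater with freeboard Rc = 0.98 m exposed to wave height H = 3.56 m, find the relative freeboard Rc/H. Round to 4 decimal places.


Relative freeboard = Rc / H
= 0.98 / 3.56
= 0.2753

0.2753


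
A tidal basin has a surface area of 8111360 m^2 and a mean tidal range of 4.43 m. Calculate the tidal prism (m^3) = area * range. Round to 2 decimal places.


Tidal prism = Area * Tidal range
P = 8111360 * 4.43
P = 35933324.80 m^3

35933324.80


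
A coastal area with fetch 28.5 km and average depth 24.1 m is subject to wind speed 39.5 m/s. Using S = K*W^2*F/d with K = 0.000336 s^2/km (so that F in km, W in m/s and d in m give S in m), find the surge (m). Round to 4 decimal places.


S = K * W^2 * F / d
W^2 = 39.5^2 = 1560.25
S = 0.000336 * 1560.25 * 28.5 / 24.1
Numerator = 0.000336 * 1560.25 * 28.5 = 14.940954
S = 14.940954 / 24.1 = 0.6200 m

0.6200


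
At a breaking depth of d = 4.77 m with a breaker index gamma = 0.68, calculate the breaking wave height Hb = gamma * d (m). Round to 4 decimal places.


Hb = gamma * d
Hb = 0.68 * 4.77
Hb = 3.2436 m

3.2436


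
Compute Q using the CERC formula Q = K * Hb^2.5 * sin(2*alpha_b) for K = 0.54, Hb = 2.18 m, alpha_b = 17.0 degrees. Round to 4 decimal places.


Q = K * Hb^2.5 * sin(2 * alpha_b)
Hb^2.5 = 2.18^2.5 = 7.016835
sin(2 * 17.0) = sin(34.0) = 0.559193
Q = 0.54 * 7.016835 * 0.559193
Q = 2.1188 m^3/s

2.1188


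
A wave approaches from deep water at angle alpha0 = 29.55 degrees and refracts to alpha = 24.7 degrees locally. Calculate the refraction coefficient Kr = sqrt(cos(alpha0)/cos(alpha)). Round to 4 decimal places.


Kr = sqrt(cos(alpha0) / cos(alpha))
cos(29.55) = 0.869926
cos(24.7) = 0.908508
Kr = sqrt(0.869926 / 0.908508)
Kr = sqrt(0.957532)
Kr = 0.9785

0.9785


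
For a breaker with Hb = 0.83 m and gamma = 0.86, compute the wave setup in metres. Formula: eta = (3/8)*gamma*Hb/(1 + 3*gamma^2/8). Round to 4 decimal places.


eta = (3/8) * gamma * Hb / (1 + 3*gamma^2/8)
Numerator = (3/8) * 0.86 * 0.83 = 0.267675
Denominator = 1 + 3*0.86^2/8 = 1 + 0.277350 = 1.277350
eta = 0.267675 / 1.277350
eta = 0.2096 m

0.2096


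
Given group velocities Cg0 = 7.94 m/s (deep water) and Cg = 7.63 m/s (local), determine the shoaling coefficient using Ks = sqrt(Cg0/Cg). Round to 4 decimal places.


Ks = sqrt(Cg0 / Cg)
Ks = sqrt(7.94 / 7.63)
Ks = sqrt(1.0406)
Ks = 1.0201

1.0201


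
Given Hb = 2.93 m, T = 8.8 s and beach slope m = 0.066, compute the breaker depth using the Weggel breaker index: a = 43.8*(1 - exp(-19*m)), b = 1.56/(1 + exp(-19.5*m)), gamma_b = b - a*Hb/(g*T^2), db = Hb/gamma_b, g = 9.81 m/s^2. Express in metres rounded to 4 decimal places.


a = 43.8 * (1 - exp(-19 * m))
exp(-19 * 0.066) = exp(-1.2540) = 0.285361
a = 43.8 * (1 - 0.285361) = 31.301185
b = 1.56 / (1 + exp(-19.5 * m))
exp(-19.5 * 0.066) = exp(-1.2870) = 0.276098
b = 1.56 / (1 + 0.276098) = 1.222477
Hb / (g * T^2) = 2.93 / (9.81 * 8.8^2) = 2.93 / 759.6864 = 0.00385685
gamma_b = b - a * Hb/(g*T^2) = 1.222477 - 31.301185 * 0.00385685 = 1.101753
db = Hb / gamma_b = 2.93 / 1.101753
db = 2.6594 m

2.6594


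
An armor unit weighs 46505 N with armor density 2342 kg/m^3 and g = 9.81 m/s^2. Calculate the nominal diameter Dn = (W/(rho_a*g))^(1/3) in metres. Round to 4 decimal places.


V = W / (rho_a * g)
V = 46505 / (2342 * 9.81)
V = 46505 / 22975.02
V = 2.024155 m^3
Dn = V^(1/3) = 2.024155^(1/3)
Dn = 1.2650 m

1.2650


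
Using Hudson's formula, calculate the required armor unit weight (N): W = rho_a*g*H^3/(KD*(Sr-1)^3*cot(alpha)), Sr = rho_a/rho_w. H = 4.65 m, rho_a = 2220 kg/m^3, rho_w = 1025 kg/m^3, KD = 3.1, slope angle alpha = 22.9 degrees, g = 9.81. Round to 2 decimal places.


Sr = rho_a / rho_w = 2220 / 1025 = 2.165854
(Sr - 1) = 1.165854
(Sr - 1)^3 = 1.584645
cot(22.9) = 1 / tan(22.9) = 1 / 0.422417 = 2.367332
Numerator = 2220 * 9.81 * 4.65^3 = 2189680.9522
Denominator = 3.1 * 1.584645 * 2.367332 = 11.629282
W = 2189680.9522 / 11.629282
W = 188290.30 N

188290.30


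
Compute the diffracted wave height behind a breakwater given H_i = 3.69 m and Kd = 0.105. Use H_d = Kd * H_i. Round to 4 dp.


H_d = Kd * H_i
H_d = 0.105 * 3.69
H_d = 0.3875 m

0.3875


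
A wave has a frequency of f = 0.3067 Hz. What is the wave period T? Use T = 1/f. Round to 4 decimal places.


T = 1 / f
T = 1 / 0.3067
T = 3.2605 s

3.2605


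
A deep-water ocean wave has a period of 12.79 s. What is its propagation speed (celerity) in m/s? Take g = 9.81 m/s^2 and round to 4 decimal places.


We use the deep-water celerity formula:
C = g * T / (2 * pi)
C = 9.81 * 12.79 / (2 * 3.14159...)
C = 125.469900 / 6.283185
C = 19.9692 m/s

19.9692


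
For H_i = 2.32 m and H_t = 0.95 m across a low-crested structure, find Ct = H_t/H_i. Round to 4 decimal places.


Ct = H_t / H_i
Ct = 0.95 / 2.32
Ct = 0.4095

0.4095


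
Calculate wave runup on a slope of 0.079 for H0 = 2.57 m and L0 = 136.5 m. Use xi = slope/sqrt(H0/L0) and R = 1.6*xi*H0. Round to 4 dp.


xi = slope / sqrt(H0/L0)
H0/L0 = 2.57/136.5 = 0.018828
sqrt(0.018828) = 0.137215
xi = 0.079 / 0.137215 = 0.575741
R = 1.6 * xi * H0 = 1.6 * 0.575741 * 2.57
R = 2.3674 m

2.3674


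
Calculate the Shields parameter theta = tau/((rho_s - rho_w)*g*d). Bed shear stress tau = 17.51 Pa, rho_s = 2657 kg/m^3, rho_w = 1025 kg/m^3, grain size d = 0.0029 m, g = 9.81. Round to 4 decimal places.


theta = tau / ((rho_s - rho_w) * g * d)
rho_s - rho_w = 2657 - 1025 = 1632
Denominator = 1632 * 9.81 * 0.0029 = 46.428768
theta = 17.51 / 46.428768
theta = 0.3771

0.3771


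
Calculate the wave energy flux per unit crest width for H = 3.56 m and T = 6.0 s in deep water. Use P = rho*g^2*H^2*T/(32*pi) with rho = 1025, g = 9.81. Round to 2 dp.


P = rho * g^2 * H^2 * T / (32 * pi)
P = 1025 * 9.81^2 * 3.56^2 * 6.0 / (32 * pi)
P = 1025 * 96.2361 * 12.6736 * 6.0 / 100.53096
P = 74612.79 W/m

74612.79


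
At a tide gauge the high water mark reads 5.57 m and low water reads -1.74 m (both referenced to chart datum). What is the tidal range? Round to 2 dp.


Tidal range = High water - Low water
Tidal range = 5.57 - (-1.74)
Tidal range = 7.31 m

7.31


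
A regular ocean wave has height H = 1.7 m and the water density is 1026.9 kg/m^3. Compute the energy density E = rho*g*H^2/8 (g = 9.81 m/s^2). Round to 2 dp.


E = (1/8) * rho * g * H^2
E = (1/8) * 1026.9 * 9.81 * 1.7^2
E = 0.125 * 1026.9 * 9.81 * 2.8900
E = 3639.19 J/m^2

3639.19


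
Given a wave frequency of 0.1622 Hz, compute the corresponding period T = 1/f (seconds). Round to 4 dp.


T = 1 / f
T = 1 / 0.1622
T = 6.1652 s

6.1652


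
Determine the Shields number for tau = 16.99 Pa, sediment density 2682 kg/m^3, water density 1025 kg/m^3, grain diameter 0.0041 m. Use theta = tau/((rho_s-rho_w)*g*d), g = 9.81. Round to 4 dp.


theta = tau / ((rho_s - rho_w) * g * d)
rho_s - rho_w = 2682 - 1025 = 1657
Denominator = 1657 * 9.81 * 0.0041 = 66.646197
theta = 16.99 / 66.646197
theta = 0.2549

0.2549


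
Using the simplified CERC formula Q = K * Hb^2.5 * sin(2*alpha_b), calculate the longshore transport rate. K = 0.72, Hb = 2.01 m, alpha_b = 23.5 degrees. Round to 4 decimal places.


Q = K * Hb^2.5 * sin(2 * alpha_b)
Hb^2.5 = 2.01^2.5 = 5.727830
sin(2 * 23.5) = sin(47.0) = 0.731354
Q = 0.72 * 5.727830 * 0.731354
Q = 3.0161 m^3/s

3.0161


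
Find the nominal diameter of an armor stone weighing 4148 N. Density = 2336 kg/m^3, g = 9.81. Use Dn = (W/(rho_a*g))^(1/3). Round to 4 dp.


V = W / (rho_a * g)
V = 4148 / (2336 * 9.81)
V = 4148 / 22916.16
V = 0.181008 m^3
Dn = V^(1/3) = 0.181008^(1/3)
Dn = 0.5657 m

0.5657


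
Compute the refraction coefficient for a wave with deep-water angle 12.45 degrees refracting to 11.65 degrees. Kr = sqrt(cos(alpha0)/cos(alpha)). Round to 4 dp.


Kr = sqrt(cos(alpha0) / cos(alpha))
cos(12.45) = 0.976485
cos(11.65) = 0.979399
Kr = sqrt(0.976485 / 0.979399)
Kr = sqrt(0.997024)
Kr = 0.9985

0.9985


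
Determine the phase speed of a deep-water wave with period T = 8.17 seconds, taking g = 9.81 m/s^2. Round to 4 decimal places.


We use the deep-water celerity formula:
C = g * T / (2 * pi)
C = 9.81 * 8.17 / (2 * 3.14159...)
C = 80.147700 / 6.283185
C = 12.7559 m/s

12.7559


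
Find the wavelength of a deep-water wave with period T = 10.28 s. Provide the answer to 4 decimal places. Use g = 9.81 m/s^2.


L0 = g * T^2 / (2 * pi)
L0 = 9.81 * 10.28^2 / (2 * pi)
L0 = 9.81 * 105.6784 / 6.28319
L0 = 1036.7051 / 6.28319
L0 = 164.9967 m

164.9967


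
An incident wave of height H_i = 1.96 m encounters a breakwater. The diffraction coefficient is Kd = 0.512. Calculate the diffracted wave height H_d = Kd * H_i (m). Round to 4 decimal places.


H_d = Kd * H_i
H_d = 0.512 * 1.96
H_d = 1.0035 m

1.0035


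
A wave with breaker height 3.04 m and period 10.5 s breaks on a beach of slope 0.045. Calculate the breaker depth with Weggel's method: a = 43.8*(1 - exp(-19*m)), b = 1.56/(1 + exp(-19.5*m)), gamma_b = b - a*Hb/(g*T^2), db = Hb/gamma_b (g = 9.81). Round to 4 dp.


a = 43.8 * (1 - exp(-19 * m))
exp(-19 * 0.045) = exp(-0.8550) = 0.425283
a = 43.8 * (1 - 0.425283) = 25.172596
b = 1.56 / (1 + exp(-19.5 * m))
exp(-19.5 * 0.045) = exp(-0.8775) = 0.415821
b = 1.56 / (1 + 0.415821) = 1.101834
Hb / (g * T^2) = 3.04 / (9.81 * 10.5^2) = 3.04 / 1081.5525 = 0.00281077
gamma_b = b - a * Hb/(g*T^2) = 1.101834 - 25.172596 * 0.00281077 = 1.031080
db = Hb / gamma_b = 3.04 / 1.031080
db = 2.9484 m

2.9484


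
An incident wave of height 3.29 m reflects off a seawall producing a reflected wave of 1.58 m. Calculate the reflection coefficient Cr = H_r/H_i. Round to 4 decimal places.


Cr = H_r / H_i
Cr = 1.58 / 3.29
Cr = 0.4802

0.4802


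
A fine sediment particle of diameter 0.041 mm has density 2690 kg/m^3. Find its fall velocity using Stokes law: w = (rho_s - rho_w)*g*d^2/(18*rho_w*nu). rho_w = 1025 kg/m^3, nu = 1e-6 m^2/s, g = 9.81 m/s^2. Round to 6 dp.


w = (rho_s - rho_w) * g * d^2 / (18 * rho_w * nu)
d = 0.041 mm = 0.000041 m
rho_s - rho_w = 2690 - 1025 = 1665
Numerator = 1665 * 9.81 * (0.000041)^2 = 0.000027456866
Denominator = 18 * 1025 * 1e-6 = 0.018450
w = 0.001488 m/s

0.001488


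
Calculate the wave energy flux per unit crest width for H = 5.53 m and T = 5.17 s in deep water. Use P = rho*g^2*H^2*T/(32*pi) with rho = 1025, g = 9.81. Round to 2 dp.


P = rho * g^2 * H^2 * T / (32 * pi)
P = 1025 * 9.81^2 * 5.53^2 * 5.17 / (32 * pi)
P = 1025 * 96.2361 * 30.5809 * 5.17 / 100.53096
P = 155132.52 W/m

155132.52


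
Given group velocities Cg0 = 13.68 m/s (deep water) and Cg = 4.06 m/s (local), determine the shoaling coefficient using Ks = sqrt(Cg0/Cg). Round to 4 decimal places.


Ks = sqrt(Cg0 / Cg)
Ks = sqrt(13.68 / 4.06)
Ks = sqrt(3.3695)
Ks = 1.8356

1.8356


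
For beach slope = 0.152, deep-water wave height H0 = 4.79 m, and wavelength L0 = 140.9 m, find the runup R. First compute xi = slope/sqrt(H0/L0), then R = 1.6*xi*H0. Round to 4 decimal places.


xi = slope / sqrt(H0/L0)
H0/L0 = 4.79/140.9 = 0.033996
sqrt(0.033996) = 0.184379
xi = 0.152 / 0.184379 = 0.824387
R = 1.6 * xi * H0 = 1.6 * 0.824387 * 4.79
R = 6.3181 m

6.3181


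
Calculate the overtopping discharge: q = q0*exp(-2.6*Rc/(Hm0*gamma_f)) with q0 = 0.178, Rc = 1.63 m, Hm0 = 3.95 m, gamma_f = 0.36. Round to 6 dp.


q = q0 * exp(-2.6 * Rc / (Hm0 * gamma_f))
Exponent = -2.6 * 1.63 / (3.95 * 0.36)
= -2.6 * 1.63 / 1.4220
= -2.980309
exp(-2.980309) = 0.050777
q = 0.178 * 0.050777
q = 0.009038 m^3/s/m

0.009038


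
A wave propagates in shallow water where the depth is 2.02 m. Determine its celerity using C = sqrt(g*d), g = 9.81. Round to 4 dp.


Using the shallow-water approximation:
C = sqrt(g * d) = sqrt(9.81 * 2.02)
C = sqrt(19.8162)
C = 4.4515 m/s

4.4515


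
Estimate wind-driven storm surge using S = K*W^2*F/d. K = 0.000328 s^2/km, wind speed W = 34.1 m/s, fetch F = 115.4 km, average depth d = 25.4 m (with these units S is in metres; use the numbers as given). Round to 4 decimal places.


S = K * W^2 * F / d
W^2 = 34.1^2 = 1162.81
S = 0.000328 * 1162.81 * 115.4 / 25.4
Numerator = 0.000328 * 1162.81 * 115.4 = 44.013754
S = 44.013754 / 25.4 = 1.7328 m

1.7328


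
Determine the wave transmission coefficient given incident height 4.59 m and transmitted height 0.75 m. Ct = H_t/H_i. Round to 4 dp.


Ct = H_t / H_i
Ct = 0.75 / 4.59
Ct = 0.1634

0.1634


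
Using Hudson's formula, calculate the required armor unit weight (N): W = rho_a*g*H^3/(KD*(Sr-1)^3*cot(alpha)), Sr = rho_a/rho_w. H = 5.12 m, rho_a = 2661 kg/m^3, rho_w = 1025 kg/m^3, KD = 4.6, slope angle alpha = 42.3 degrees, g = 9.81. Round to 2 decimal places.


Sr = rho_a / rho_w = 2661 / 1025 = 2.596098
(Sr - 1) = 1.596098
(Sr - 1)^3 = 4.066102
cot(42.3) = 1 / tan(42.3) = 1 / 0.909930 = 1.098986
Numerator = 2661 * 9.81 * 5.12^3 = 3503674.6010
Denominator = 4.6 * 4.066102 * 1.098986 = 20.555505
W = 3503674.6010 / 20.555505
W = 170449.45 N

170449.45


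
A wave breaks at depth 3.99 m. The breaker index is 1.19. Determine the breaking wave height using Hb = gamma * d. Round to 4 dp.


Hb = gamma * d
Hb = 1.19 * 3.99
Hb = 4.7481 m

4.7481


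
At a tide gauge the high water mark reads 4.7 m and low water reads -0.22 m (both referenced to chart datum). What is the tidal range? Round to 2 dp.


Tidal range = High water - Low water
Tidal range = 4.7 - (-0.22)
Tidal range = 4.92 m

4.92


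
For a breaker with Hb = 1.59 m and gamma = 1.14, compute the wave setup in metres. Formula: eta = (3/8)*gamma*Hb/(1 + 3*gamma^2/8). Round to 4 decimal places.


eta = (3/8) * gamma * Hb / (1 + 3*gamma^2/8)
Numerator = (3/8) * 1.14 * 1.59 = 0.679725
Denominator = 1 + 3*1.14^2/8 = 1 + 0.487350 = 1.487350
eta = 0.679725 / 1.487350
eta = 0.4570 m

0.4570


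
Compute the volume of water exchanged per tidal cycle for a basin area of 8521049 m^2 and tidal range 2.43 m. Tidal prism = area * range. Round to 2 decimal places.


Tidal prism = Area * Tidal range
P = 8521049 * 2.43
P = 20706149.07 m^3

20706149.07


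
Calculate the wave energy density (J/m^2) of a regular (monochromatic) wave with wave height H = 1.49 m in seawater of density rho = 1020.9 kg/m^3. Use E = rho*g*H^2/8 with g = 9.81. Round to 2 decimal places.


E = (1/8) * rho * g * H^2
E = (1/8) * 1020.9 * 9.81 * 1.49^2
E = 0.125 * 1020.9 * 9.81 * 2.2201
E = 2779.30 J/m^2

2779.30


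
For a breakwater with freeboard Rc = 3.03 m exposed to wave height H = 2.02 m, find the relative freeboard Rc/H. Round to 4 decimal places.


Relative freeboard = Rc / H
= 3.03 / 2.02
= 1.5000

1.5000


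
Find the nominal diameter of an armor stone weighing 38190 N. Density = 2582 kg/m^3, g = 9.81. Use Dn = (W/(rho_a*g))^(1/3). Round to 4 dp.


V = W / (rho_a * g)
V = 38190 / (2582 * 9.81)
V = 38190 / 25329.42
V = 1.507733 m^3
Dn = V^(1/3) = 1.507733^(1/3)
Dn = 1.1467 m

1.1467


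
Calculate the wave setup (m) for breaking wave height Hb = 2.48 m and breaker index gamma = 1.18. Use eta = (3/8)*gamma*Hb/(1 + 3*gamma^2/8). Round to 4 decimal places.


eta = (3/8) * gamma * Hb / (1 + 3*gamma^2/8)
Numerator = (3/8) * 1.18 * 2.48 = 1.097400
Denominator = 1 + 3*1.18^2/8 = 1 + 0.522150 = 1.522150
eta = 1.097400 / 1.522150
eta = 0.7210 m

0.7210


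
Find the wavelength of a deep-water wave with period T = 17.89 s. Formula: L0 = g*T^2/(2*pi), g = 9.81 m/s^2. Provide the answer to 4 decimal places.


L0 = g * T^2 / (2 * pi)
L0 = 9.81 * 17.89^2 / (2 * pi)
L0 = 9.81 * 320.0521 / 6.28319
L0 = 3139.7111 / 6.28319
L0 = 499.7005 m

499.7005


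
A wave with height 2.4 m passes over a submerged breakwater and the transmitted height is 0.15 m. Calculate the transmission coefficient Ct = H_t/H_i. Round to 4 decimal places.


Ct = H_t / H_i
Ct = 0.15 / 2.4
Ct = 0.0625

0.0625


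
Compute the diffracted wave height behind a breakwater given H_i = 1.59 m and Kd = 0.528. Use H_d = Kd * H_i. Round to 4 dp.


H_d = Kd * H_i
H_d = 0.528 * 1.59
H_d = 0.8395 m

0.8395


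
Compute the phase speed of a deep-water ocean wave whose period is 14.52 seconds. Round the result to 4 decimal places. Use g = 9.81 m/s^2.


We use the deep-water celerity formula:
C = g * T / (2 * pi)
C = 9.81 * 14.52 / (2 * 3.14159...)
C = 142.441200 / 6.283185
C = 22.6702 m/s

22.6702


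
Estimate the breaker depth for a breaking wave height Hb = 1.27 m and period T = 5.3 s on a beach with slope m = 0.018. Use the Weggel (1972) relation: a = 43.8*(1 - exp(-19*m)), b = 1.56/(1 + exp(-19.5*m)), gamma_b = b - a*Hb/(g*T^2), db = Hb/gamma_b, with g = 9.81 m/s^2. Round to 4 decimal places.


a = 43.8 * (1 - exp(-19 * m))
exp(-19 * 0.018) = exp(-0.3420) = 0.710348
a = 43.8 * (1 - 0.710348) = 12.686749
b = 1.56 / (1 + exp(-19.5 * m))
exp(-19.5 * 0.018) = exp(-0.3510) = 0.703984
b = 1.56 / (1 + 0.703984) = 0.915502
Hb / (g * T^2) = 1.27 / (9.81 * 5.3^2) = 1.27 / 275.5629 = 0.00460875
gamma_b = b - a * Hb/(g*T^2) = 0.915502 - 12.686749 * 0.00460875 = 0.857032
db = Hb / gamma_b = 1.27 / 0.857032
db = 1.4819 m

1.4819


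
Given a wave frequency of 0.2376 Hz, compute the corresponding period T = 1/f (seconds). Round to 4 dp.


T = 1 / f
T = 1 / 0.2376
T = 4.2088 s

4.2088


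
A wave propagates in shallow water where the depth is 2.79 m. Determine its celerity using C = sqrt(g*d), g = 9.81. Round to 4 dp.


Using the shallow-water approximation:
C = sqrt(g * d) = sqrt(9.81 * 2.79)
C = sqrt(27.3699)
C = 5.2316 m/s

5.2316


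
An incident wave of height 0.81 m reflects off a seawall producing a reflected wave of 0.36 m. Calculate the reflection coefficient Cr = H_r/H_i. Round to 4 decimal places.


Cr = H_r / H_i
Cr = 0.36 / 0.81
Cr = 0.4444

0.4444


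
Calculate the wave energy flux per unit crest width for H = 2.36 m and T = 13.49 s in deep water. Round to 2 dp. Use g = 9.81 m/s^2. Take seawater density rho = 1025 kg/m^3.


P = rho * g^2 * H^2 * T / (32 * pi)
P = 1025 * 9.81^2 * 2.36^2 * 13.49 / (32 * pi)
P = 1025 * 96.2361 * 5.5696 * 13.49 / 100.53096
P = 73722.15 W/m

73722.15


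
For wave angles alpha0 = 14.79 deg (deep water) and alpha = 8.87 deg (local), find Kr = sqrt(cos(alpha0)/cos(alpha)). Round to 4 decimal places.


Kr = sqrt(cos(alpha0) / cos(alpha))
cos(14.79) = 0.966868
cos(8.87) = 0.988041
Kr = sqrt(0.966868 / 0.988041)
Kr = sqrt(0.978571)
Kr = 0.9892

0.9892


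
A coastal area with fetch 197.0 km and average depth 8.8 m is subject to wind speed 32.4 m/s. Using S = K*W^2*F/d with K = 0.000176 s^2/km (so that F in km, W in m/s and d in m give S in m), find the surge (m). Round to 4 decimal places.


S = K * W^2 * F / d
W^2 = 32.4^2 = 1049.76
S = 0.000176 * 1049.76 * 197.0 / 8.8
Numerator = 0.000176 * 1049.76 * 197.0 = 36.397279
S = 36.397279 / 8.8 = 4.1361 m

4.1361


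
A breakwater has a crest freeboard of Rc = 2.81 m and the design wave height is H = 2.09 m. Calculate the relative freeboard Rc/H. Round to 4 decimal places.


Relative freeboard = Rc / H
= 2.81 / 2.09
= 1.3445

1.3445


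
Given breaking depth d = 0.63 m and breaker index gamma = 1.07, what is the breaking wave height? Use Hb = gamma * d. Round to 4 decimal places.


Hb = gamma * d
Hb = 1.07 * 0.63
Hb = 0.6741 m

0.6741


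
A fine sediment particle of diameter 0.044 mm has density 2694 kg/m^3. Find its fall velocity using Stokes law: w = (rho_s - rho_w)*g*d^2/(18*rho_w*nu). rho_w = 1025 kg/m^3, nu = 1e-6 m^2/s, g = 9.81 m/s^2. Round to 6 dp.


w = (rho_s - rho_w) * g * d^2 / (18 * rho_w * nu)
d = 0.044 mm = 0.000044 m
rho_s - rho_w = 2694 - 1025 = 1669
Numerator = 1669 * 9.81 * (0.000044)^2 = 0.000031697915
Denominator = 18 * 1025 * 1e-6 = 0.018450
w = 0.001718 m/s

0.001718


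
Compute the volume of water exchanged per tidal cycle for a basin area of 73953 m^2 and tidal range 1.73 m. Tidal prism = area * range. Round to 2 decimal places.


Tidal prism = Area * Tidal range
P = 73953 * 1.73
P = 127938.69 m^3

127938.69


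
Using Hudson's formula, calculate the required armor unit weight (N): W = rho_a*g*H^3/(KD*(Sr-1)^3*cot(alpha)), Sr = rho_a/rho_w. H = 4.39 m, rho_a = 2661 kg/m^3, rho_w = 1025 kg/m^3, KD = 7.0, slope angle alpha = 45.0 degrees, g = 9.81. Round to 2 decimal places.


Sr = rho_a / rho_w = 2661 / 1025 = 2.596098
(Sr - 1) = 1.596098
(Sr - 1)^3 = 4.066102
cot(45.0) = 1 / tan(45.0) = 1 / 1.000000 = 1.000000
Numerator = 2661 * 9.81 * 4.39^3 = 2208551.0518
Denominator = 7.0 * 4.066102 * 1.000000 = 28.462716
W = 2208551.0518 / 28.462716
W = 77594.53 N

77594.53


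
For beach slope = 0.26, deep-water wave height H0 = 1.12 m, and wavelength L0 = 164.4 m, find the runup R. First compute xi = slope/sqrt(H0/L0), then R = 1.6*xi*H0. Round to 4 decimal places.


xi = slope / sqrt(H0/L0)
H0/L0 = 1.12/164.4 = 0.006813
sqrt(0.006813) = 0.082539
xi = 0.26 / 0.082539 = 3.150034
R = 1.6 * xi * H0 = 1.6 * 3.150034 * 1.12
R = 5.6449 m

5.6449


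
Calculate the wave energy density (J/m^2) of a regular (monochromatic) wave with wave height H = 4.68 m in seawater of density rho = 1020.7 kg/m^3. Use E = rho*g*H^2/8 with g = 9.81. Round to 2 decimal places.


E = (1/8) * rho * g * H^2
E = (1/8) * 1020.7 * 9.81 * 4.68^2
E = 0.125 * 1020.7 * 9.81 * 21.9024
E = 27413.77 J/m^2

27413.77


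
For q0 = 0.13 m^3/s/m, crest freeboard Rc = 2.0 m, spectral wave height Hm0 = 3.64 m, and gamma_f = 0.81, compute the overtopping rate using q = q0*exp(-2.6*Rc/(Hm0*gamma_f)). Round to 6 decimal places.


q = q0 * exp(-2.6 * Rc / (Hm0 * gamma_f))
Exponent = -2.6 * 2.0 / (3.64 * 0.81)
= -2.6 * 2.0 / 2.9484
= -1.763668
exp(-1.763668) = 0.171415
q = 0.13 * 0.171415
q = 0.022284 m^3/s/m

0.022284


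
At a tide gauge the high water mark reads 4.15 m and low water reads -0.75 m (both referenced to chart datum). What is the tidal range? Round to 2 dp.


Tidal range = High water - Low water
Tidal range = 4.15 - (-0.75)
Tidal range = 4.90 m

4.90


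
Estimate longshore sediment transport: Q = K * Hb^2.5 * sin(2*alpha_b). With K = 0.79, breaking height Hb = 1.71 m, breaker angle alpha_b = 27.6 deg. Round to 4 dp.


Q = K * Hb^2.5 * sin(2 * alpha_b)
Hb^2.5 = 1.71^2.5 = 3.823757
sin(2 * 27.6) = sin(55.2) = 0.821149
Q = 0.79 * 3.823757 * 0.821149
Q = 2.4805 m^3/s

2.4805


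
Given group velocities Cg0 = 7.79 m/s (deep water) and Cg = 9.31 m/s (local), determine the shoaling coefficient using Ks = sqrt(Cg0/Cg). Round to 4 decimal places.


Ks = sqrt(Cg0 / Cg)
Ks = sqrt(7.79 / 9.31)
Ks = sqrt(0.8367)
Ks = 0.9147

0.9147


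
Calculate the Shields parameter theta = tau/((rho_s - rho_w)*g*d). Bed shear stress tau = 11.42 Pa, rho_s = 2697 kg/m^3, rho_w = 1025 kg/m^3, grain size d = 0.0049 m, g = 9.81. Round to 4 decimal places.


theta = tau / ((rho_s - rho_w) * g * d)
rho_s - rho_w = 2697 - 1025 = 1672
Denominator = 1672 * 9.81 * 0.0049 = 80.371368
theta = 11.42 / 80.371368
theta = 0.1421

0.1421


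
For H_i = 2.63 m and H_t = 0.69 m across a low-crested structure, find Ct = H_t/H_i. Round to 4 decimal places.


Ct = H_t / H_i
Ct = 0.69 / 2.63
Ct = 0.2624

0.2624


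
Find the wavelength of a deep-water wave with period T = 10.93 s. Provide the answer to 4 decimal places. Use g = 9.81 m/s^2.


L0 = g * T^2 / (2 * pi)
L0 = 9.81 * 10.93^2 / (2 * pi)
L0 = 9.81 * 119.4649 / 6.28319
L0 = 1171.9507 / 6.28319
L0 = 186.5217 m

186.5217


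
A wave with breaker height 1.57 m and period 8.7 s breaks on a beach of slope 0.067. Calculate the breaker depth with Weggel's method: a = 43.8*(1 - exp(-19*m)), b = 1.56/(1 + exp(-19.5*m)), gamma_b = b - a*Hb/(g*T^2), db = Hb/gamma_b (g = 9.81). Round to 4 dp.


a = 43.8 * (1 - exp(-19 * m))
exp(-19 * 0.067) = exp(-1.2730) = 0.279990
a = 43.8 * (1 - 0.279990) = 31.536421
b = 1.56 / (1 + exp(-19.5 * m))
exp(-19.5 * 0.067) = exp(-1.3065) = 0.270766
b = 1.56 / (1 + 0.270766) = 1.227606
Hb / (g * T^2) = 1.57 / (9.81 * 8.7^2) = 1.57 / 742.5189 = 0.00211442
gamma_b = b - a * Hb/(g*T^2) = 1.227606 - 31.536421 * 0.00211442 = 1.160925
db = Hb / gamma_b = 1.57 / 1.160925
db = 1.3524 m

1.3524


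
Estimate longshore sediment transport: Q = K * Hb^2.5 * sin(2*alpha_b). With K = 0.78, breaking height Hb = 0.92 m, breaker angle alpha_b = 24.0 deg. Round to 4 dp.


Q = K * Hb^2.5 * sin(2 * alpha_b)
Hb^2.5 = 0.92^2.5 = 0.811838
sin(2 * 24.0) = sin(48.0) = 0.743145
Q = 0.78 * 0.811838 * 0.743145
Q = 0.4706 m^3/s

0.4706


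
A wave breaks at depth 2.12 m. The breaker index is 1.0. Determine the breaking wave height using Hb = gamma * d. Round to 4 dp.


Hb = gamma * d
Hb = 1.0 * 2.12
Hb = 2.1200 m

2.1200


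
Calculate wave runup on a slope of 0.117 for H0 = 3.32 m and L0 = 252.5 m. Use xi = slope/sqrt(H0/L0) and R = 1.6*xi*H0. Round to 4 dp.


xi = slope / sqrt(H0/L0)
H0/L0 = 3.32/252.5 = 0.013149
sqrt(0.013149) = 0.114667
xi = 0.117 / 0.114667 = 1.020346
R = 1.6 * xi * H0 = 1.6 * 1.020346 * 3.32
R = 5.4201 m

5.4201


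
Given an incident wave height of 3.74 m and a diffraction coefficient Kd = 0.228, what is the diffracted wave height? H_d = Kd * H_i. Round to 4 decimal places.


H_d = Kd * H_i
H_d = 0.228 * 3.74
H_d = 0.8527 m

0.8527


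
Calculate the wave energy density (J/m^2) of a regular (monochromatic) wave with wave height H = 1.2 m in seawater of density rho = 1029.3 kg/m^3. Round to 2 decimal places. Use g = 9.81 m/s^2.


E = (1/8) * rho * g * H^2
E = (1/8) * 1029.3 * 9.81 * 1.2^2
E = 0.125 * 1029.3 * 9.81 * 1.4400
E = 1817.54 J/m^2

1817.54


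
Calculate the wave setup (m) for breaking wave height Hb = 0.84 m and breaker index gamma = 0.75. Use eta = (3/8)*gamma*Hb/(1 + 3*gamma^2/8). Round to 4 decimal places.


eta = (3/8) * gamma * Hb / (1 + 3*gamma^2/8)
Numerator = (3/8) * 0.75 * 0.84 = 0.236250
Denominator = 1 + 3*0.75^2/8 = 1 + 0.210938 = 1.210938
eta = 0.236250 / 1.210938
eta = 0.1951 m

0.1951


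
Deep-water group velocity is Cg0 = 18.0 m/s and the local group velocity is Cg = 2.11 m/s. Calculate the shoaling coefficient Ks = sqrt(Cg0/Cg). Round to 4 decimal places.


Ks = sqrt(Cg0 / Cg)
Ks = sqrt(18.0 / 2.11)
Ks = sqrt(8.5308)
Ks = 2.9208

2.9208


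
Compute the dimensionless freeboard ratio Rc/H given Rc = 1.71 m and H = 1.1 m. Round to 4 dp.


Relative freeboard = Rc / H
= 1.71 / 1.1
= 1.5545

1.5545


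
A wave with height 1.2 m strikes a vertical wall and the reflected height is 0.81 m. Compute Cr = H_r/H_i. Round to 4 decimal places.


Cr = H_r / H_i
Cr = 0.81 / 1.2
Cr = 0.6750

0.6750


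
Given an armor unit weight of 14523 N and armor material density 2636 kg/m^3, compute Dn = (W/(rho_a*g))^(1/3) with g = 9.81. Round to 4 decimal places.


V = W / (rho_a * g)
V = 14523 / (2636 * 9.81)
V = 14523 / 25859.16
V = 0.561619 m^3
Dn = V^(1/3) = 0.561619^(1/3)
Dn = 0.8251 m

0.8251


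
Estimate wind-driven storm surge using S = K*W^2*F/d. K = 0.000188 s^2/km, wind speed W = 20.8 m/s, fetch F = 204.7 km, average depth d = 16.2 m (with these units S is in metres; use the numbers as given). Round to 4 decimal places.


S = K * W^2 * F / d
W^2 = 20.8^2 = 432.64
S = 0.000188 * 432.64 * 204.7 / 16.2
Numerator = 0.000188 * 432.64 * 204.7 = 16.649545
S = 16.649545 / 16.2 = 1.0277 m

1.0277


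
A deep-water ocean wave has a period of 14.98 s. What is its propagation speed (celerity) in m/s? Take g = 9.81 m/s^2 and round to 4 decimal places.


We use the deep-water celerity formula:
C = g * T / (2 * pi)
C = 9.81 * 14.98 / (2 * 3.14159...)
C = 146.953800 / 6.283185
C = 23.3884 m/s

23.3884


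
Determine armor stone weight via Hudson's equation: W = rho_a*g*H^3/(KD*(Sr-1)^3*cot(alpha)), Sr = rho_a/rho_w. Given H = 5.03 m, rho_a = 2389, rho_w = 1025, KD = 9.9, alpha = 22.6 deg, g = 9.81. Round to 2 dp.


Sr = rho_a / rho_w = 2389 / 1025 = 2.330732
(Sr - 1) = 1.330732
(Sr - 1)^3 = 2.356522
cot(22.6) = 1 / tan(22.6) = 1 / 0.416260 = 2.402346
Numerator = 2389 * 9.81 * 5.03^3 = 2982559.4725
Denominator = 9.9 * 2.356522 * 2.402346 = 56.045689
W = 2982559.4725 / 56.045689
W = 53216.57 N

53216.57


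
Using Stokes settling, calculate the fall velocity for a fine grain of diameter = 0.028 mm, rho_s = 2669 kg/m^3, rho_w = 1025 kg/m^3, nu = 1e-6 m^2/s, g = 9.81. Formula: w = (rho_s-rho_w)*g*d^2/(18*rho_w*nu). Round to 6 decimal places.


w = (rho_s - rho_w) * g * d^2 / (18 * rho_w * nu)
d = 0.028 mm = 0.000028 m
rho_s - rho_w = 2669 - 1025 = 1644
Numerator = 1644 * 9.81 * (0.000028)^2 = 0.000012644070
Denominator = 18 * 1025 * 1e-6 = 0.018450
w = 0.000685 m/s

0.000685


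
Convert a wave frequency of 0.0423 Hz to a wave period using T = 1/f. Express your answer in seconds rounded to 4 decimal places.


T = 1 / f
T = 1 / 0.0423
T = 23.6407 s

23.6407


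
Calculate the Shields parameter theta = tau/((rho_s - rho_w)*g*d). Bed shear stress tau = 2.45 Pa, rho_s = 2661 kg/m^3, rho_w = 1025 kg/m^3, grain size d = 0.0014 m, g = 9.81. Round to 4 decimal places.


theta = tau / ((rho_s - rho_w) * g * d)
rho_s - rho_w = 2661 - 1025 = 1636
Denominator = 1636 * 9.81 * 0.0014 = 22.468824
theta = 2.45 / 22.468824
theta = 0.1090

0.1090


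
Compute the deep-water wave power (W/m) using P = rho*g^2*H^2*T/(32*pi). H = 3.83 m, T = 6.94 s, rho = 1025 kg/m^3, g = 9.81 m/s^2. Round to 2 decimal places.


P = rho * g^2 * H^2 * T / (32 * pi)
P = 1025 * 9.81^2 * 3.83^2 * 6.94 / (32 * pi)
P = 1025 * 96.2361 * 14.6689 * 6.94 / 100.53096
P = 99889.32 W/m

99889.32


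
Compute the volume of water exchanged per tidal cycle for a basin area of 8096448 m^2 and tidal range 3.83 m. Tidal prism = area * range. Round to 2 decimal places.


Tidal prism = Area * Tidal range
P = 8096448 * 3.83
P = 31009395.84 m^3

31009395.84


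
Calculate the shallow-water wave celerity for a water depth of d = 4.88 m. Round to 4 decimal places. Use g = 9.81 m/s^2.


Using the shallow-water approximation:
C = sqrt(g * d) = sqrt(9.81 * 4.88)
C = sqrt(47.8728)
C = 6.9190 m/s

6.9190


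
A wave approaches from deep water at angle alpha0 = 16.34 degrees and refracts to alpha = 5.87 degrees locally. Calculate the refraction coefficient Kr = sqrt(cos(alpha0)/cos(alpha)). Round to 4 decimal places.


Kr = sqrt(cos(alpha0) / cos(alpha))
cos(16.34) = 0.959609
cos(5.87) = 0.994757
Kr = sqrt(0.959609 / 0.994757)
Kr = sqrt(0.964667)
Kr = 0.9822

0.9822


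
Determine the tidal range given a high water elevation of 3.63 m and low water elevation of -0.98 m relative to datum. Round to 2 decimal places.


Tidal range = High water - Low water
Tidal range = 3.63 - (-0.98)
Tidal range = 4.61 m

4.61


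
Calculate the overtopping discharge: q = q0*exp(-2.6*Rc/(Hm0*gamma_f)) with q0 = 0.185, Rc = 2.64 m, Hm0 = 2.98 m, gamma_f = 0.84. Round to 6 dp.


q = q0 * exp(-2.6 * Rc / (Hm0 * gamma_f))
Exponent = -2.6 * 2.64 / (2.98 * 0.84)
= -2.6 * 2.64 / 2.5032
= -2.742090
exp(-2.742090) = 0.064436
q = 0.185 * 0.064436
q = 0.011921 m^3/s/m

0.011921


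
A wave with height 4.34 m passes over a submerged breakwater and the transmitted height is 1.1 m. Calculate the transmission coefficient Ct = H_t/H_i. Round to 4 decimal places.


Ct = H_t / H_i
Ct = 1.1 / 4.34
Ct = 0.2535

0.2535


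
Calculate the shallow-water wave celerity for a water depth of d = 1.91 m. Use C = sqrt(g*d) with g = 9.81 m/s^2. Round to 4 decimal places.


Using the shallow-water approximation:
C = sqrt(g * d) = sqrt(9.81 * 1.91)
C = sqrt(18.7371)
C = 4.3286 m/s

4.3286


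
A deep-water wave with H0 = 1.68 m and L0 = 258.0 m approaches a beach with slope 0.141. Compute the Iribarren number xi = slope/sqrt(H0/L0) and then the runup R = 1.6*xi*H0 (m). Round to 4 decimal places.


xi = slope / sqrt(H0/L0)
H0/L0 = 1.68/258.0 = 0.006512
sqrt(0.006512) = 0.080695
xi = 0.141 / 0.080695 = 1.747328
R = 1.6 * xi * H0 = 1.6 * 1.747328 * 1.68
R = 4.6968 m

4.6968


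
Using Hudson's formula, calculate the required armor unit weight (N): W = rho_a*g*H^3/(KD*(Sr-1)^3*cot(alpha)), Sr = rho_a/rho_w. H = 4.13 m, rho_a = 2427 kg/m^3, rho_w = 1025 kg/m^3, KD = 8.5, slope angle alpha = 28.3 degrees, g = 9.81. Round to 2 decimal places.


Sr = rho_a / rho_w = 2427 / 1025 = 2.367805
(Sr - 1) = 1.367805
(Sr - 1)^3 = 2.559013
cot(28.3) = 1 / tan(28.3) = 1 / 0.538445 = 1.857202
Numerator = 2427 * 9.81 * 4.13^3 = 1677215.7757
Denominator = 8.5 * 2.559013 * 1.857202 = 40.397120
W = 1677215.7757 / 40.397120
W = 41518.20 N

41518.20


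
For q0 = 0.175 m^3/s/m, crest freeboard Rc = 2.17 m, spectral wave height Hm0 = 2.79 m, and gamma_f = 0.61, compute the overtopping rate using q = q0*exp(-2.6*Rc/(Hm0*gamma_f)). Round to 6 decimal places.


q = q0 * exp(-2.6 * Rc / (Hm0 * gamma_f))
Exponent = -2.6 * 2.17 / (2.79 * 0.61)
= -2.6 * 2.17 / 1.7019
= -3.315118
exp(-3.315118) = 0.036330
q = 0.175 * 0.036330
q = 0.006358 m^3/s/m

0.006358


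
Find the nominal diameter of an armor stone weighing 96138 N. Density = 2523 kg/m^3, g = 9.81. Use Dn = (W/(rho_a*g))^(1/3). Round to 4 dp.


V = W / (rho_a * g)
V = 96138 / (2523 * 9.81)
V = 96138 / 24750.63
V = 3.884265 m^3
Dn = V^(1/3) = 3.884265^(1/3)
Dn = 1.5719 m

1.5719


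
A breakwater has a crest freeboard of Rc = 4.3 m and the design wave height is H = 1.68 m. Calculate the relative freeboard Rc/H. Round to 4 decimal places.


Relative freeboard = Rc / H
= 4.3 / 1.68
= 2.5595

2.5595


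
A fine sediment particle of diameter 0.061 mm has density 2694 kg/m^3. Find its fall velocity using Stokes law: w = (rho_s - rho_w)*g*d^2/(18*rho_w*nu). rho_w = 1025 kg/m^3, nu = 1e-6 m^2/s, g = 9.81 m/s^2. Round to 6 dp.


w = (rho_s - rho_w) * g * d^2 / (18 * rho_w * nu)
d = 0.061 mm = 0.000061 m
rho_s - rho_w = 2694 - 1025 = 1669
Numerator = 1669 * 9.81 * (0.000061)^2 = 0.000060923524
Denominator = 18 * 1025 * 1e-6 = 0.018450
w = 0.003302 m/s

0.003302


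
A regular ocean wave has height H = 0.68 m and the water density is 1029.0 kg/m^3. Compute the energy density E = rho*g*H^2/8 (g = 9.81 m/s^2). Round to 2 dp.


E = (1/8) * rho * g * H^2
E = (1/8) * 1029.0 * 9.81 * 0.68^2
E = 0.125 * 1029.0 * 9.81 * 0.4624
E = 583.46 J/m^2

583.46


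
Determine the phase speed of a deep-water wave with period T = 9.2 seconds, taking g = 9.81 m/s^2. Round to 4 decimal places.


We use the deep-water celerity formula:
C = g * T / (2 * pi)
C = 9.81 * 9.2 / (2 * 3.14159...)
C = 90.252000 / 6.283185
C = 14.3641 m/s

14.3641


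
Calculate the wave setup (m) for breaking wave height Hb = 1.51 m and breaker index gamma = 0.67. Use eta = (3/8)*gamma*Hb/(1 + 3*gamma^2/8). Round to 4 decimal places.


eta = (3/8) * gamma * Hb / (1 + 3*gamma^2/8)
Numerator = (3/8) * 0.67 * 1.51 = 0.379388
Denominator = 1 + 3*0.67^2/8 = 1 + 0.168338 = 1.168338
eta = 0.379388 / 1.168338
eta = 0.3247 m

0.3247


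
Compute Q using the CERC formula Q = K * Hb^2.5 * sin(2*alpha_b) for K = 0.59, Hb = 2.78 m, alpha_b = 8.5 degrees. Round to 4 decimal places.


Q = K * Hb^2.5 * sin(2 * alpha_b)
Hb^2.5 = 2.78^2.5 = 12.885818
sin(2 * 8.5) = sin(17.0) = 0.292372
Q = 0.59 * 12.885818 * 0.292372
Q = 2.2228 m^3/s

2.2228


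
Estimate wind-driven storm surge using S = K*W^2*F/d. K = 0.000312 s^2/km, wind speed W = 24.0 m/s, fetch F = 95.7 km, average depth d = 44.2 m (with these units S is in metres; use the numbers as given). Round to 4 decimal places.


S = K * W^2 * F / d
W^2 = 24.0^2 = 576.00
S = 0.000312 * 576.00 * 95.7 / 44.2
Numerator = 0.000312 * 576.00 * 95.7 = 17.198438
S = 17.198438 / 44.2 = 0.3891 m

0.3891


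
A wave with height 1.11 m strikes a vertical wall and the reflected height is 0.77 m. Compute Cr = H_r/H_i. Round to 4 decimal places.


Cr = H_r / H_i
Cr = 0.77 / 1.11
Cr = 0.6937

0.6937


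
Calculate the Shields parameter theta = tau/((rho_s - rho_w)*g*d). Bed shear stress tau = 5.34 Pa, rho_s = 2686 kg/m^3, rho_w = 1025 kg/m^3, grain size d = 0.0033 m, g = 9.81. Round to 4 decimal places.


theta = tau / ((rho_s - rho_w) * g * d)
rho_s - rho_w = 2686 - 1025 = 1661
Denominator = 1661 * 9.81 * 0.0033 = 53.771553
theta = 5.34 / 53.771553
theta = 0.0993

0.0993


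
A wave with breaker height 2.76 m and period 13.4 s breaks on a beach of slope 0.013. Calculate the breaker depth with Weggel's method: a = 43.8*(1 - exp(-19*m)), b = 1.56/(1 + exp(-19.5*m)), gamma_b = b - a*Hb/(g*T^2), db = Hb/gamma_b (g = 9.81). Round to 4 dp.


a = 43.8 * (1 - exp(-19 * m))
exp(-19 * 0.013) = exp(-0.2470) = 0.781141
a = 43.8 * (1 - 0.781141) = 9.586038
b = 1.56 / (1 + exp(-19.5 * m))
exp(-19.5 * 0.013) = exp(-0.2535) = 0.776080
b = 1.56 / (1 + 0.776080) = 0.878339
Hb / (g * T^2) = 2.76 / (9.81 * 13.4^2) = 2.76 / 1761.4836 = 0.00156686
gamma_b = b - a * Hb/(g*T^2) = 0.878339 - 9.586038 * 0.00156686 = 0.863319
db = Hb / gamma_b = 2.76 / 0.863319
db = 3.1970 m

3.1970


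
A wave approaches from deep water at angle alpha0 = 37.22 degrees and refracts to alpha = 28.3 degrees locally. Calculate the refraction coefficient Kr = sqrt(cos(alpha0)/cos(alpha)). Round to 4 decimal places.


Kr = sqrt(cos(alpha0) / cos(alpha))
cos(37.22) = 0.796319
cos(28.3) = 0.880477
Kr = sqrt(0.796319 / 0.880477)
Kr = sqrt(0.904417)
Kr = 0.9510

0.9510


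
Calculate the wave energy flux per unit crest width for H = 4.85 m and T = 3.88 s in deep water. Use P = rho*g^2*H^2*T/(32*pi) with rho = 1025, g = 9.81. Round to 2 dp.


P = rho * g^2 * H^2 * T / (32 * pi)
P = 1025 * 9.81^2 * 4.85^2 * 3.88 / (32 * pi)
P = 1025 * 96.2361 * 23.5225 * 3.88 / 100.53096
P = 89552.40 W/m

89552.40
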